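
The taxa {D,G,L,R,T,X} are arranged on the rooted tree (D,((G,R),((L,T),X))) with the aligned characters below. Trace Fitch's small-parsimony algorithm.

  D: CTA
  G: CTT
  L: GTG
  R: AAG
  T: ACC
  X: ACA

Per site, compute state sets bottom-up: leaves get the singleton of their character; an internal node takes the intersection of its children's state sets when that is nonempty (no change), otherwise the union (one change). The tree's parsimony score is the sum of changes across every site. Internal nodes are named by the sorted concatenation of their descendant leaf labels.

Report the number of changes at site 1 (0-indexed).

[col 0] GR: children G:{C}, R:{A} ∪→ {A,C}; cost 1
[col 0] LT: children L:{G}, T:{A} ∪→ {A,G}; cost 1
[col 0] LTX: children LT:{A,G}, X:{A} ∩→ {A}; cost 0
[col 0] GLRTX: children GR:{A,C}, LTX:{A} ∩→ {A}; cost 0
[col 0] DGLRTX: children D:{C}, GLRTX:{A} ∪→ {A,C}; cost 1
[col 1] GR: children G:{T}, R:{A} ∪→ {A,T}; cost 1
[col 1] LT: children L:{T}, T:{C} ∪→ {C,T}; cost 1
[col 1] LTX: children LT:{C,T}, X:{C} ∩→ {C}; cost 0
[col 1] GLRTX: children GR:{A,T}, LTX:{C} ∪→ {A,C,T}; cost 1
[col 1] DGLRTX: children D:{T}, GLRTX:{A,C,T} ∩→ {T}; cost 0
[col 2] GR: children G:{T}, R:{G} ∪→ {G,T}; cost 1
[col 2] LT: children L:{G}, T:{C} ∪→ {C,G}; cost 1
[col 2] LTX: children LT:{C,G}, X:{A} ∪→ {A,C,G}; cost 1
[col 2] GLRTX: children GR:{G,T}, LTX:{A,C,G} ∩→ {G}; cost 0
[col 2] DGLRTX: children D:{A}, GLRTX:{G} ∪→ {A,G}; cost 1
per-site changes: [3, 3, 4]; total = 10

3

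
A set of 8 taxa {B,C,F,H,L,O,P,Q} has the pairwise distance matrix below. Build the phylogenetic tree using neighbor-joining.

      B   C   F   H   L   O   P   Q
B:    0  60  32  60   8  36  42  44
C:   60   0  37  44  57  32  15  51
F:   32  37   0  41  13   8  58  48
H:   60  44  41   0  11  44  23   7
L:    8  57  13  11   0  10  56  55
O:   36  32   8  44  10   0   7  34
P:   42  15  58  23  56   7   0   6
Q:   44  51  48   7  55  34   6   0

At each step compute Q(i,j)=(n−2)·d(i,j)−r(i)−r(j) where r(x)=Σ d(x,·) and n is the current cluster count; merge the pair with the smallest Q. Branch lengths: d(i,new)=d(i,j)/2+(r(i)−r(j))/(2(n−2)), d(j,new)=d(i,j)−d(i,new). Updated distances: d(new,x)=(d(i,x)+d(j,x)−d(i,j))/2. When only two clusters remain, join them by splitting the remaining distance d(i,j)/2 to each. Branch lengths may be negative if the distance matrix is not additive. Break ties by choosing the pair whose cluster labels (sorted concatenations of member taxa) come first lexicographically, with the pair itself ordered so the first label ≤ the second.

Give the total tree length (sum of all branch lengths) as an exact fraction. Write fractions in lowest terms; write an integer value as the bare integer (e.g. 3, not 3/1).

1. join B+L (d=8, Q=-444) ⇒ BL; edges |B|=10, |L|=-2
  updated: d(BL,C)=109/2, d(BL,F)=37/2, d(BL,H)=63/2, d(BL,O)=19, d(BL,P)=45, d(BL,Q)=91/2
2. join H+Q (d=7, Q=-347) ⇒ HQ; edges |H|=17/5, |Q|=18/5
  updated: d(BL,HQ)=35, d(C,HQ)=44, d(F,HQ)=41, d(HQ,O)=71/2, d(HQ,P)=11
3. join BL+F (d=37/2, Q=-521/2) ⇒ BFL; edges |BL|=167/16, |F|=129/16
  updated: d(BFL,C)=73/2, d(BFL,HQ)=115/4, d(BFL,O)=17/4, d(BFL,P)=169/4
4. join BFL+O (d=17/4, Q=-711/4) ⇒ BFLO; edges |BFL|=61/8, |O|=-27/8
  updated: d(BFLO,C)=257/8, d(BFLO,HQ)=30, d(BFLO,P)=45/2
5. join BFLO+C (d=257/8, Q=-223/2) ⇒ BCFLO; edges |BFLO|=231/16, |C|=283/16
  updated: d(BCFLO,HQ)=335/16, d(BCFLO,P)=43/16
6. join BCFLO+HQ (d=335/16, Q=-277/8) ⇒ BCFHLOQ; edges |BCFLO|=101/16, |HQ|=117/8
  updated: d(BCFHLOQ,P)=-29/8
7. join BCFHLOQ+P (d=-29/8) ⇒ BCFHLOPQ; edges |BCFHLOQ|=-29/16, |P|=-29/16
final tree: ((((((B:10,L:-2):167/16,F:129/16):61/8,O:-27/8):231/16,C:283/16):101/16,(H:17/5,Q:18/5):117/8):-29/16,P:-29/16)
total length: 1395/16

1395/16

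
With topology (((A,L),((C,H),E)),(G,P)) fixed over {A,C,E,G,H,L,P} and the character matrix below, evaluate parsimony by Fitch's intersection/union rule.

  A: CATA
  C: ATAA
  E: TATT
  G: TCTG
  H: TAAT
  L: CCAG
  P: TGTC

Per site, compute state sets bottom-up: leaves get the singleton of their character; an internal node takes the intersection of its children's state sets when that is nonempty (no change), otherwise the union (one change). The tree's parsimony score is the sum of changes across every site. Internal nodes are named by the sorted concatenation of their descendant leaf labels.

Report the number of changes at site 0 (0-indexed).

2

site 0, node AL: A={C} ∩ L={C} → {C} (+0)
site 0, node CH: C={A} ∪ H={T} → {A,T} (+1)
site 0, node CEH: CH={A,T} ∩ E={T} → {T} (+0)
site 0, node ACEHL: AL={C} ∪ CEH={T} → {C,T} (+1)
site 0, node GP: G={T} ∩ P={T} → {T} (+0)
site 0, node ACEGHLP: ACEHL={C,T} ∩ GP={T} → {T} (+0)
site 1, node AL: A={A} ∪ L={C} → {A,C} (+1)
site 1, node CH: C={T} ∪ H={A} → {A,T} (+1)
site 1, node CEH: CH={A,T} ∩ E={A} → {A} (+0)
site 1, node ACEHL: AL={A,C} ∩ CEH={A} → {A} (+0)
site 1, node GP: G={C} ∪ P={G} → {C,G} (+1)
site 1, node ACEGHLP: ACEHL={A} ∪ GP={C,G} → {A,C,G} (+1)
site 2, node AL: A={T} ∪ L={A} → {A,T} (+1)
site 2, node CH: C={A} ∩ H={A} → {A} (+0)
site 2, node CEH: CH={A} ∪ E={T} → {A,T} (+1)
site 2, node ACEHL: AL={A,T} ∩ CEH={A,T} → {A,T} (+0)
site 2, node GP: G={T} ∩ P={T} → {T} (+0)
site 2, node ACEGHLP: ACEHL={A,T} ∩ GP={T} → {T} (+0)
site 3, node AL: A={A} ∪ L={G} → {A,G} (+1)
site 3, node CH: C={A} ∪ H={T} → {A,T} (+1)
site 3, node CEH: CH={A,T} ∩ E={T} → {T} (+0)
site 3, node ACEHL: AL={A,G} ∪ CEH={T} → {A,G,T} (+1)
site 3, node GP: G={G} ∪ P={C} → {C,G} (+1)
site 3, node ACEGHLP: ACEHL={A,G,T} ∩ GP={C,G} → {G} (+0)
per-site changes: [2, 4, 2, 4]; total = 12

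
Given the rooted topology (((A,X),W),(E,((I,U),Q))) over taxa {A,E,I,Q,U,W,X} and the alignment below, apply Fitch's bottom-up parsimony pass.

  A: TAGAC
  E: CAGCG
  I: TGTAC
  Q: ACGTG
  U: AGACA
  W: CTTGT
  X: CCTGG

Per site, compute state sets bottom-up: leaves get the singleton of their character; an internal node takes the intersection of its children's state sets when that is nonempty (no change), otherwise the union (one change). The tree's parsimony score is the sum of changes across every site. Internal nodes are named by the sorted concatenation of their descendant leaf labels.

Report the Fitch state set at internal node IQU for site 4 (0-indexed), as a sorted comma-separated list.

site 0, node AX: A={T} ∪ X={C} → {C,T} (+1)
site 0, node AWX: AX={C,T} ∩ W={C} → {C} (+0)
site 0, node IU: I={T} ∪ U={A} → {A,T} (+1)
site 0, node IQU: IU={A,T} ∩ Q={A} → {A} (+0)
site 0, node EIQU: E={C} ∪ IQU={A} → {A,C} (+1)
site 0, node AEIQUWX: AWX={C} ∩ EIQU={A,C} → {C} (+0)
site 1, node AX: A={A} ∪ X={C} → {A,C} (+1)
site 1, node AWX: AX={A,C} ∪ W={T} → {A,C,T} (+1)
site 1, node IU: I={G} ∩ U={G} → {G} (+0)
site 1, node IQU: IU={G} ∪ Q={C} → {C,G} (+1)
site 1, node EIQU: E={A} ∪ IQU={C,G} → {A,C,G} (+1)
site 1, node AEIQUWX: AWX={A,C,T} ∩ EIQU={A,C,G} → {A,C} (+0)
site 2, node AX: A={G} ∪ X={T} → {G,T} (+1)
site 2, node AWX: AX={G,T} ∩ W={T} → {T} (+0)
site 2, node IU: I={T} ∪ U={A} → {A,T} (+1)
site 2, node IQU: IU={A,T} ∪ Q={G} → {A,G,T} (+1)
site 2, node EIQU: E={G} ∩ IQU={A,G,T} → {G} (+0)
site 2, node AEIQUWX: AWX={T} ∪ EIQU={G} → {G,T} (+1)
site 3, node AX: A={A} ∪ X={G} → {A,G} (+1)
site 3, node AWX: AX={A,G} ∩ W={G} → {G} (+0)
site 3, node IU: I={A} ∪ U={C} → {A,C} (+1)
site 3, node IQU: IU={A,C} ∪ Q={T} → {A,C,T} (+1)
site 3, node EIQU: E={C} ∩ IQU={A,C,T} → {C} (+0)
site 3, node AEIQUWX: AWX={G} ∪ EIQU={C} → {C,G} (+1)
site 4, node AX: A={C} ∪ X={G} → {C,G} (+1)
site 4, node AWX: AX={C,G} ∪ W={T} → {C,G,T} (+1)
site 4, node IU: I={C} ∪ U={A} → {A,C} (+1)
site 4, node IQU: IU={A,C} ∪ Q={G} → {A,C,G} (+1)
site 4, node EIQU: E={G} ∩ IQU={A,C,G} → {G} (+0)
site 4, node AEIQUWX: AWX={C,G,T} ∩ EIQU={G} → {G} (+0)
per-site changes: [3, 4, 4, 4, 4]; total = 19

A,C,G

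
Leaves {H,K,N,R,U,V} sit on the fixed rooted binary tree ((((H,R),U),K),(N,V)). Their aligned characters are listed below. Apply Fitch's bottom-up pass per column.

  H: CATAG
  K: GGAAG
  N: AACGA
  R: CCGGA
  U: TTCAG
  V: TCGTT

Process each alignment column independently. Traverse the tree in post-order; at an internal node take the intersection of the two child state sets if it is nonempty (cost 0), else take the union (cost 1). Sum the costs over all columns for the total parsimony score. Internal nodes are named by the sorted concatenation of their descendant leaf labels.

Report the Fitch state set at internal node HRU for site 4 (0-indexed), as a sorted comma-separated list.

site 0, node HR: H={C} ∩ R={C} → {C} (+0)
site 0, node HRU: HR={C} ∪ U={T} → {C,T} (+1)
site 0, node HKRU: HRU={C,T} ∪ K={G} → {C,G,T} (+1)
site 0, node NV: N={A} ∪ V={T} → {A,T} (+1)
site 0, node HKNRUV: HKRU={C,G,T} ∩ NV={A,T} → {T} (+0)
site 1, node HR: H={A} ∪ R={C} → {A,C} (+1)
site 1, node HRU: HR={A,C} ∪ U={T} → {A,C,T} (+1)
site 1, node HKRU: HRU={A,C,T} ∪ K={G} → {A,C,G,T} (+1)
site 1, node NV: N={A} ∪ V={C} → {A,C} (+1)
site 1, node HKNRUV: HKRU={A,C,G,T} ∩ NV={A,C} → {A,C} (+0)
site 2, node HR: H={T} ∪ R={G} → {G,T} (+1)
site 2, node HRU: HR={G,T} ∪ U={C} → {C,G,T} (+1)
site 2, node HKRU: HRU={C,G,T} ∪ K={A} → {A,C,G,T} (+1)
site 2, node NV: N={C} ∪ V={G} → {C,G} (+1)
site 2, node HKNRUV: HKRU={A,C,G,T} ∩ NV={C,G} → {C,G} (+0)
site 3, node HR: H={A} ∪ R={G} → {A,G} (+1)
site 3, node HRU: HR={A,G} ∩ U={A} → {A} (+0)
site 3, node HKRU: HRU={A} ∩ K={A} → {A} (+0)
site 3, node NV: N={G} ∪ V={T} → {G,T} (+1)
site 3, node HKNRUV: HKRU={A} ∪ NV={G,T} → {A,G,T} (+1)
site 4, node HR: H={G} ∪ R={A} → {A,G} (+1)
site 4, node HRU: HR={A,G} ∩ U={G} → {G} (+0)
site 4, node HKRU: HRU={G} ∩ K={G} → {G} (+0)
site 4, node NV: N={A} ∪ V={T} → {A,T} (+1)
site 4, node HKNRUV: HKRU={G} ∪ NV={A,T} → {A,G,T} (+1)
per-site changes: [3, 4, 4, 3, 3]; total = 17

G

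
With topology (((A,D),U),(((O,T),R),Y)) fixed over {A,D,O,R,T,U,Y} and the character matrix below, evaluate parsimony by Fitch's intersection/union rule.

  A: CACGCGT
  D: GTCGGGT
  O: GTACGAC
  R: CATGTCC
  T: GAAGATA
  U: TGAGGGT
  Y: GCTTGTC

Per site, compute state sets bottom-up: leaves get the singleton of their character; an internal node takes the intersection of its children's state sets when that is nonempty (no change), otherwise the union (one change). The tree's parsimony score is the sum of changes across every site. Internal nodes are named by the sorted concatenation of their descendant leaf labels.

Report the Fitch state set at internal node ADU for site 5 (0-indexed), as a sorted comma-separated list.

[col 0] AD: children A:{C}, D:{G} ∪→ {C,G}; cost 1
[col 0] ADU: children AD:{C,G}, U:{T} ∪→ {C,G,T}; cost 1
[col 0] OT: children O:{G}, T:{G} ∩→ {G}; cost 0
[col 0] ORT: children OT:{G}, R:{C} ∪→ {C,G}; cost 1
[col 0] ORTY: children ORT:{C,G}, Y:{G} ∩→ {G}; cost 0
[col 0] ADORTUY: children ADU:{C,G,T}, ORTY:{G} ∩→ {G}; cost 0
[col 1] AD: children A:{A}, D:{T} ∪→ {A,T}; cost 1
[col 1] ADU: children AD:{A,T}, U:{G} ∪→ {A,G,T}; cost 1
[col 1] OT: children O:{T}, T:{A} ∪→ {A,T}; cost 1
[col 1] ORT: children OT:{A,T}, R:{A} ∩→ {A}; cost 0
[col 1] ORTY: children ORT:{A}, Y:{C} ∪→ {A,C}; cost 1
[col 1] ADORTUY: children ADU:{A,G,T}, ORTY:{A,C} ∩→ {A}; cost 0
[col 2] AD: children A:{C}, D:{C} ∩→ {C}; cost 0
[col 2] ADU: children AD:{C}, U:{A} ∪→ {A,C}; cost 1
[col 2] OT: children O:{A}, T:{A} ∩→ {A}; cost 0
[col 2] ORT: children OT:{A}, R:{T} ∪→ {A,T}; cost 1
[col 2] ORTY: children ORT:{A,T}, Y:{T} ∩→ {T}; cost 0
[col 2] ADORTUY: children ADU:{A,C}, ORTY:{T} ∪→ {A,C,T}; cost 1
[col 3] AD: children A:{G}, D:{G} ∩→ {G}; cost 0
[col 3] ADU: children AD:{G}, U:{G} ∩→ {G}; cost 0
[col 3] OT: children O:{C}, T:{G} ∪→ {C,G}; cost 1
[col 3] ORT: children OT:{C,G}, R:{G} ∩→ {G}; cost 0
[col 3] ORTY: children ORT:{G}, Y:{T} ∪→ {G,T}; cost 1
[col 3] ADORTUY: children ADU:{G}, ORTY:{G,T} ∩→ {G}; cost 0
[col 4] AD: children A:{C}, D:{G} ∪→ {C,G}; cost 1
[col 4] ADU: children AD:{C,G}, U:{G} ∩→ {G}; cost 0
[col 4] OT: children O:{G}, T:{A} ∪→ {A,G}; cost 1
[col 4] ORT: children OT:{A,G}, R:{T} ∪→ {A,G,T}; cost 1
[col 4] ORTY: children ORT:{A,G,T}, Y:{G} ∩→ {G}; cost 0
[col 4] ADORTUY: children ADU:{G}, ORTY:{G} ∩→ {G}; cost 0
[col 5] AD: children A:{G}, D:{G} ∩→ {G}; cost 0
[col 5] ADU: children AD:{G}, U:{G} ∩→ {G}; cost 0
[col 5] OT: children O:{A}, T:{T} ∪→ {A,T}; cost 1
[col 5] ORT: children OT:{A,T}, R:{C} ∪→ {A,C,T}; cost 1
[col 5] ORTY: children ORT:{A,C,T}, Y:{T} ∩→ {T}; cost 0
[col 5] ADORTUY: children ADU:{G}, ORTY:{T} ∪→ {G,T}; cost 1
[col 6] AD: children A:{T}, D:{T} ∩→ {T}; cost 0
[col 6] ADU: children AD:{T}, U:{T} ∩→ {T}; cost 0
[col 6] OT: children O:{C}, T:{A} ∪→ {A,C}; cost 1
[col 6] ORT: children OT:{A,C}, R:{C} ∩→ {C}; cost 0
[col 6] ORTY: children ORT:{C}, Y:{C} ∩→ {C}; cost 0
[col 6] ADORTUY: children ADU:{T}, ORTY:{C} ∪→ {C,T}; cost 1
per-site changes: [3, 4, 3, 2, 3, 3, 2]; total = 20

G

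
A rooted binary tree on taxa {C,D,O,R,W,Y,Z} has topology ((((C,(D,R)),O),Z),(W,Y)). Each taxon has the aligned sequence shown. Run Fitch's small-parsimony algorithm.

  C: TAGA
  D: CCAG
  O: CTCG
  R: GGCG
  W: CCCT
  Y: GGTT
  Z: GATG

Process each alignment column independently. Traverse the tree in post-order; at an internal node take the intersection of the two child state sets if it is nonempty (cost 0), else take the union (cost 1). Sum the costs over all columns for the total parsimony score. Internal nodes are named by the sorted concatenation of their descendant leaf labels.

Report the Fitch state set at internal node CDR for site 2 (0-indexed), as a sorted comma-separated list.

site 0, node DR: D={C} ∪ R={G} → {C,G} (+1)
site 0, node CDR: C={T} ∪ DR={C,G} → {C,G,T} (+1)
site 0, node CDOR: CDR={C,G,T} ∩ O={C} → {C} (+0)
site 0, node CDORZ: CDOR={C} ∪ Z={G} → {C,G} (+1)
site 0, node WY: W={C} ∪ Y={G} → {C,G} (+1)
site 0, node CDORWYZ: CDORZ={C,G} ∩ WY={C,G} → {C,G} (+0)
site 1, node DR: D={C} ∪ R={G} → {C,G} (+1)
site 1, node CDR: C={A} ∪ DR={C,G} → {A,C,G} (+1)
site 1, node CDOR: CDR={A,C,G} ∪ O={T} → {A,C,G,T} (+1)
site 1, node CDORZ: CDOR={A,C,G,T} ∩ Z={A} → {A} (+0)
site 1, node WY: W={C} ∪ Y={G} → {C,G} (+1)
site 1, node CDORWYZ: CDORZ={A} ∪ WY={C,G} → {A,C,G} (+1)
site 2, node DR: D={A} ∪ R={C} → {A,C} (+1)
site 2, node CDR: C={G} ∪ DR={A,C} → {A,C,G} (+1)
site 2, node CDOR: CDR={A,C,G} ∩ O={C} → {C} (+0)
site 2, node CDORZ: CDOR={C} ∪ Z={T} → {C,T} (+1)
site 2, node WY: W={C} ∪ Y={T} → {C,T} (+1)
site 2, node CDORWYZ: CDORZ={C,T} ∩ WY={C,T} → {C,T} (+0)
site 3, node DR: D={G} ∩ R={G} → {G} (+0)
site 3, node CDR: C={A} ∪ DR={G} → {A,G} (+1)
site 3, node CDOR: CDR={A,G} ∩ O={G} → {G} (+0)
site 3, node CDORZ: CDOR={G} ∩ Z={G} → {G} (+0)
site 3, node WY: W={T} ∩ Y={T} → {T} (+0)
site 3, node CDORWYZ: CDORZ={G} ∪ WY={T} → {G,T} (+1)
per-site changes: [4, 5, 4, 2]; total = 15

A,C,G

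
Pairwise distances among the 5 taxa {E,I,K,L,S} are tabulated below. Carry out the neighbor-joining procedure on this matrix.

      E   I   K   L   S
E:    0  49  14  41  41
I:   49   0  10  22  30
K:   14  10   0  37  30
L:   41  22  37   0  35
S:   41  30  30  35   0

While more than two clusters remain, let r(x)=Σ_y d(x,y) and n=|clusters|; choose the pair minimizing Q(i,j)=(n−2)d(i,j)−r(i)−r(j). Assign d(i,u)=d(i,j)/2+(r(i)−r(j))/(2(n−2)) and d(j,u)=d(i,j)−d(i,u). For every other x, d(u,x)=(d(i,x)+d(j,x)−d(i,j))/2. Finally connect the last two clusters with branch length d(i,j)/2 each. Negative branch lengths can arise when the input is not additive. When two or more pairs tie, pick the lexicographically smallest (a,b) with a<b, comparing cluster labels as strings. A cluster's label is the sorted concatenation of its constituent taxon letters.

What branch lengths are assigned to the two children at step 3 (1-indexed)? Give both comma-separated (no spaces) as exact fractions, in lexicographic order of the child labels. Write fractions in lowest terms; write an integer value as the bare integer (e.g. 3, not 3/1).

37/8,59/8

step 1: merge (E,K) at d=14, Q=-194; branch lengths E→16, K→-2; new cluster EK
  updated: d(EK,I)=45/2, d(EK,L)=32, d(EK,S)=57/2
step 2: merge (EK,S) at d=57/2, Q=-239/2; branch lengths EK→93/8, S→135/8; new cluster EKS
  updated: d(EKS,I)=12, d(EKS,L)=77/4
step 3: merge (EKS,I) at d=12, Q=-213/4; branch lengths EKS→37/8, I→59/8; new cluster EIKS
  updated: d(EIKS,L)=117/8
step 4: merge (EIKS,L) at d=117/8; branch lengths EIKS→117/16, L→117/16; new cluster EIKLS
final tree: ((((E:16,K:-2):93/8,S:135/8):37/8,I:59/8):117/16,L:117/16)
total length: 553/8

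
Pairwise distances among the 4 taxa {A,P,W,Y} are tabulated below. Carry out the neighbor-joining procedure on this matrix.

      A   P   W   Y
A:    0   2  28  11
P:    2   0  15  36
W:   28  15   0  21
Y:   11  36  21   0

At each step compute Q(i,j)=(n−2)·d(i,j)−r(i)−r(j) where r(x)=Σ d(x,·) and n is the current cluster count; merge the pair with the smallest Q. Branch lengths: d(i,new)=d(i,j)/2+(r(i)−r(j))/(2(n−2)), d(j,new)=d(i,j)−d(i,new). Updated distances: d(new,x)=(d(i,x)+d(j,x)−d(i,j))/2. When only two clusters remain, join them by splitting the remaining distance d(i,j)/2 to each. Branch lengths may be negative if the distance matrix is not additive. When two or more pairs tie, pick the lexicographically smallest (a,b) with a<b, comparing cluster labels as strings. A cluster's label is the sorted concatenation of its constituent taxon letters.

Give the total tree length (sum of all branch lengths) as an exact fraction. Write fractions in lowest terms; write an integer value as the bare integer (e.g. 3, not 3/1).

1. join A+P (d=2, Q=-90) ⇒ AP; edges |A|=-2, |P|=4
  updated: d(AP,W)=41/2, d(AP,Y)=45/2
2. join AP+W (d=41/2, Q=-64) ⇒ APW; edges |AP|=11, |W|=19/2
  updated: d(APW,Y)=23/2
3. join APW+Y (d=23/2) ⇒ APWY; edges |APW|=23/4, |Y|=23/4
final tree: (((A:-2,P:4):11,W:19/2):23/4,Y:23/4)
total length: 34

34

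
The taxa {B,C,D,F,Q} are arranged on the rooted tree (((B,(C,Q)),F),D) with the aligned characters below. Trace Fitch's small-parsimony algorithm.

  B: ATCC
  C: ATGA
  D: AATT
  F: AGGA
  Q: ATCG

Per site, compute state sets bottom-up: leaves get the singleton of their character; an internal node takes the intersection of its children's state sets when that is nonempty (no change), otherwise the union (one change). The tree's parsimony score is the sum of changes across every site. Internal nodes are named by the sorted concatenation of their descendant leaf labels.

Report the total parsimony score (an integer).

8

CQ@0: {A} ∩ {A} = {A} (intersection, +0)
BCQ@0: {A} ∩ {A} = {A} (intersection, +0)
BCFQ@0: {A} ∩ {A} = {A} (intersection, +0)
BCDFQ@0: {A} ∩ {A} = {A} (intersection, +0)
CQ@1: {T} ∩ {T} = {T} (intersection, +0)
BCQ@1: {T} ∩ {T} = {T} (intersection, +0)
BCFQ@1: {T} ∪ {G} = {G,T} (union, +1)
BCDFQ@1: {G,T} ∪ {A} = {A,G,T} (union, +1)
CQ@2: {G} ∪ {C} = {C,G} (union, +1)
BCQ@2: {C} ∩ {C,G} = {C} (intersection, +0)
BCFQ@2: {C} ∪ {G} = {C,G} (union, +1)
BCDFQ@2: {C,G} ∪ {T} = {C,G,T} (union, +1)
CQ@3: {A} ∪ {G} = {A,G} (union, +1)
BCQ@3: {C} ∪ {A,G} = {A,C,G} (union, +1)
BCFQ@3: {A,C,G} ∩ {A} = {A} (intersection, +0)
BCDFQ@3: {A} ∪ {T} = {A,T} (union, +1)
per-site changes: [0, 2, 3, 3]; total = 8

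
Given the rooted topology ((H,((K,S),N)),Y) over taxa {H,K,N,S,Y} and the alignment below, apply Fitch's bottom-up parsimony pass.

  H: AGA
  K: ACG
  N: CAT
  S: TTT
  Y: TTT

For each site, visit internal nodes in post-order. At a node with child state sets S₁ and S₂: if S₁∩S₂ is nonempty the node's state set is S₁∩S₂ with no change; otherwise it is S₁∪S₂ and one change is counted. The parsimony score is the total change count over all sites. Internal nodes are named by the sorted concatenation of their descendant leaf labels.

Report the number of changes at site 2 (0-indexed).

2

[col 0] KS: children K:{A}, S:{T} ∪→ {A,T}; cost 1
[col 0] KNS: children KS:{A,T}, N:{C} ∪→ {A,C,T}; cost 1
[col 0] HKNS: children H:{A}, KNS:{A,C,T} ∩→ {A}; cost 0
[col 0] HKNSY: children HKNS:{A}, Y:{T} ∪→ {A,T}; cost 1
[col 1] KS: children K:{C}, S:{T} ∪→ {C,T}; cost 1
[col 1] KNS: children KS:{C,T}, N:{A} ∪→ {A,C,T}; cost 1
[col 1] HKNS: children H:{G}, KNS:{A,C,T} ∪→ {A,C,G,T}; cost 1
[col 1] HKNSY: children HKNS:{A,C,G,T}, Y:{T} ∩→ {T}; cost 0
[col 2] KS: children K:{G}, S:{T} ∪→ {G,T}; cost 1
[col 2] KNS: children KS:{G,T}, N:{T} ∩→ {T}; cost 0
[col 2] HKNS: children H:{A}, KNS:{T} ∪→ {A,T}; cost 1
[col 2] HKNSY: children HKNS:{A,T}, Y:{T} ∩→ {T}; cost 0
per-site changes: [3, 3, 2]; total = 8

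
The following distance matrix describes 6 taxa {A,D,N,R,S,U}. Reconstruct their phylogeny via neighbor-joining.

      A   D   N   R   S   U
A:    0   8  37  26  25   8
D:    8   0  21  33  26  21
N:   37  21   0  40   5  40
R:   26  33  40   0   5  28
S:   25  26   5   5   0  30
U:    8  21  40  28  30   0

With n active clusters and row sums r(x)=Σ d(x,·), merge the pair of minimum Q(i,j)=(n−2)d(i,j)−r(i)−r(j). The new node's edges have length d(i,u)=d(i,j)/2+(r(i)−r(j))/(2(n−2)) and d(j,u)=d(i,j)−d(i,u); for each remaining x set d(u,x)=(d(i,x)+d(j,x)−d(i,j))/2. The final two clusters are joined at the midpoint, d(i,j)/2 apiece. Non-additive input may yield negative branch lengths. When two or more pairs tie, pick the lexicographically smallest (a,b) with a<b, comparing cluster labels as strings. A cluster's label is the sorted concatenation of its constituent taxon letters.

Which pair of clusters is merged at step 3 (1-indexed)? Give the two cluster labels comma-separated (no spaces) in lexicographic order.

iteration 1: select N,S (d=5, Q=-214); attach at lengths (9, -4); label the merged cluster NS
  updated: d(A,NS)=57/2, d(D,NS)=21, d(NS,R)=20, d(NS,U)=65/2
iteration 2: select NS,R (d=20, Q=-149); attach at lengths (55/6, 65/6); label the merged cluster NRS
  updated: d(A,NRS)=69/4, d(D,NRS)=17, d(NRS,U)=81/4
iteration 3: select A,U (d=8, Q=-133/2); attach at lengths (0, 8); label the merged cluster AU
  updated: d(AU,D)=21/2, d(AU,NRS)=59/4
iteration 4: select AU,D (d=21/2, Q=-169/4); attach at lengths (33/8, 51/8); label the merged cluster ADU
  updated: d(ADU,NRS)=85/8
iteration 5: select ADU,NRS (d=85/8); attach at lengths (85/16, 85/16); label the merged cluster ADNRSU
final tree: (((A:0,U:8):33/8,D:51/8):85/16,((N:9,S:-4):55/6,R:65/6):85/16)
total length: 433/8

A,U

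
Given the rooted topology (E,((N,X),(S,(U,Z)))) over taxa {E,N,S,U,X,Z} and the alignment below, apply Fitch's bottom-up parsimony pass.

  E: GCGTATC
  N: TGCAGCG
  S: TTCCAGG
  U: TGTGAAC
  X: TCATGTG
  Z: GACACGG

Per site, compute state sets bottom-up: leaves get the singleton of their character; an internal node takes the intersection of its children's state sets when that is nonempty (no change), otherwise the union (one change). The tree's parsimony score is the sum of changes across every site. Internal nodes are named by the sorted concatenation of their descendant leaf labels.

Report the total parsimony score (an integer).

NX@0: {T} ∩ {T} = {T} (intersection, +0)
UZ@0: {T} ∪ {G} = {G,T} (union, +1)
SUZ@0: {T} ∩ {G,T} = {T} (intersection, +0)
NSUXZ@0: {T} ∩ {T} = {T} (intersection, +0)
ENSUXZ@0: {G} ∪ {T} = {G,T} (union, +1)
NX@1: {G} ∪ {C} = {C,G} (union, +1)
UZ@1: {G} ∪ {A} = {A,G} (union, +1)
SUZ@1: {T} ∪ {A,G} = {A,G,T} (union, +1)
NSUXZ@1: {C,G} ∩ {A,G,T} = {G} (intersection, +0)
ENSUXZ@1: {C} ∪ {G} = {C,G} (union, +1)
NX@2: {C} ∪ {A} = {A,C} (union, +1)
UZ@2: {T} ∪ {C} = {C,T} (union, +1)
SUZ@2: {C} ∩ {C,T} = {C} (intersection, +0)
NSUXZ@2: {A,C} ∩ {C} = {C} (intersection, +0)
ENSUXZ@2: {G} ∪ {C} = {C,G} (union, +1)
NX@3: {A} ∪ {T} = {A,T} (union, +1)
UZ@3: {G} ∪ {A} = {A,G} (union, +1)
SUZ@3: {C} ∪ {A,G} = {A,C,G} (union, +1)
NSUXZ@3: {A,T} ∩ {A,C,G} = {A} (intersection, +0)
ENSUXZ@3: {T} ∪ {A} = {A,T} (union, +1)
NX@4: {G} ∩ {G} = {G} (intersection, +0)
UZ@4: {A} ∪ {C} = {A,C} (union, +1)
SUZ@4: {A} ∩ {A,C} = {A} (intersection, +0)
NSUXZ@4: {G} ∪ {A} = {A,G} (union, +1)
ENSUXZ@4: {A} ∩ {A,G} = {A} (intersection, +0)
NX@5: {C} ∪ {T} = {C,T} (union, +1)
UZ@5: {A} ∪ {G} = {A,G} (union, +1)
SUZ@5: {G} ∩ {A,G} = {G} (intersection, +0)
NSUXZ@5: {C,T} ∪ {G} = {C,G,T} (union, +1)
ENSUXZ@5: {T} ∩ {C,G,T} = {T} (intersection, +0)
NX@6: {G} ∩ {G} = {G} (intersection, +0)
UZ@6: {C} ∪ {G} = {C,G} (union, +1)
SUZ@6: {G} ∩ {C,G} = {G} (intersection, +0)
NSUXZ@6: {G} ∩ {G} = {G} (intersection, +0)
ENSUXZ@6: {C} ∪ {G} = {C,G} (union, +1)
per-site changes: [2, 4, 3, 4, 2, 3, 2]; total = 20

20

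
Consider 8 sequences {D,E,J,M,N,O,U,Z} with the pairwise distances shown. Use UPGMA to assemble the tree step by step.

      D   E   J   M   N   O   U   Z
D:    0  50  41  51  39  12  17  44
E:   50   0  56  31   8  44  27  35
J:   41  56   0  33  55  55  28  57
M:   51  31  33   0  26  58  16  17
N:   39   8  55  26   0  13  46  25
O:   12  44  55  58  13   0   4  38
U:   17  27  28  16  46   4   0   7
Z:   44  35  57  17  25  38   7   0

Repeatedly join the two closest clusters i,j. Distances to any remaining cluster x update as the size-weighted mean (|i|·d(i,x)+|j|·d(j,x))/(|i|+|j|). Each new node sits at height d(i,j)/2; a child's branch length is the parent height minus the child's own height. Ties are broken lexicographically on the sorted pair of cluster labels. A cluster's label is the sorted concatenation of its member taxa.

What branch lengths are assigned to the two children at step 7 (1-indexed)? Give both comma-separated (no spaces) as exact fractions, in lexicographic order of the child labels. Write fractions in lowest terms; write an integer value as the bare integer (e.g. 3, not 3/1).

step 1: merge (O,U) at d=4; branch lengths O→2, U→2; new cluster OU
  updated: d(D,OU)=29/2, d(E,OU)=71/2, d(J,OU)=83/2, d(M,OU)=37, d(N,OU)=59/2, d(OU,Z)=45/2
step 2: merge (E,N) at d=8; branch lengths E→4, N→4; new cluster EN
  updated: d(D,EN)=89/2, d(EN,J)=111/2, d(EN,M)=57/2, d(EN,OU)=65/2, d(EN,Z)=30
step 3: merge (D,OU) at d=29/2; branch lengths D→29/4, OU→21/4; new cluster DOU
  updated: d(DOU,EN)=73/2, d(DOU,J)=124/3, d(DOU,M)=125/3, d(DOU,Z)=89/3
step 4: merge (M,Z) at d=17; branch lengths M→17/2, Z→17/2; new cluster MZ
  updated: d(DOU,MZ)=107/3, d(EN,MZ)=117/4, d(J,MZ)=45
step 5: merge (EN,MZ) at d=117/4; branch lengths EN→85/8, MZ→49/8; new cluster EMNZ
  updated: d(DOU,EMNZ)=433/12, d(EMNZ,J)=201/4
step 6: merge (DOU,EMNZ) at d=433/12; branch lengths DOU→259/24, EMNZ→41/12; new cluster DEMNOUZ
  updated: d(DEMNOUZ,J)=325/7
step 7: merge (DEMNOUZ,J) at d=325/7; branch lengths DEMNOUZ→869/168, J→325/14; new cluster DEJMNOUZ
final tree: (((D:29/4,(O:2,U:2):21/4):259/24,((E:4,N:4):85/8,(M:17/2,Z:17/2):49/8):41/12):869/168,J:325/14)
total length: 8471/84

869/168,325/14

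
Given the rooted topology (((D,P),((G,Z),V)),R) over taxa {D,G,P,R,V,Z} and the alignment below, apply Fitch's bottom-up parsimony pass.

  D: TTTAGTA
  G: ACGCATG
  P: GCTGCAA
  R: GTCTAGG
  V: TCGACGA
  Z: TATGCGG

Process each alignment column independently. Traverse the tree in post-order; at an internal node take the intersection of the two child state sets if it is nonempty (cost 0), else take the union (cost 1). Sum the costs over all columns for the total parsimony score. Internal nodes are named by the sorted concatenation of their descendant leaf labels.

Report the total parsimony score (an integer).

[col 0] DP: children D:{T}, P:{G} ∪→ {G,T}; cost 1
[col 0] GZ: children G:{A}, Z:{T} ∪→ {A,T}; cost 1
[col 0] GVZ: children GZ:{A,T}, V:{T} ∩→ {T}; cost 0
[col 0] DGPVZ: children DP:{G,T}, GVZ:{T} ∩→ {T}; cost 0
[col 0] DGPRVZ: children DGPVZ:{T}, R:{G} ∪→ {G,T}; cost 1
[col 1] DP: children D:{T}, P:{C} ∪→ {C,T}; cost 1
[col 1] GZ: children G:{C}, Z:{A} ∪→ {A,C}; cost 1
[col 1] GVZ: children GZ:{A,C}, V:{C} ∩→ {C}; cost 0
[col 1] DGPVZ: children DP:{C,T}, GVZ:{C} ∩→ {C}; cost 0
[col 1] DGPRVZ: children DGPVZ:{C}, R:{T} ∪→ {C,T}; cost 1
[col 2] DP: children D:{T}, P:{T} ∩→ {T}; cost 0
[col 2] GZ: children G:{G}, Z:{T} ∪→ {G,T}; cost 1
[col 2] GVZ: children GZ:{G,T}, V:{G} ∩→ {G}; cost 0
[col 2] DGPVZ: children DP:{T}, GVZ:{G} ∪→ {G,T}; cost 1
[col 2] DGPRVZ: children DGPVZ:{G,T}, R:{C} ∪→ {C,G,T}; cost 1
[col 3] DP: children D:{A}, P:{G} ∪→ {A,G}; cost 1
[col 3] GZ: children G:{C}, Z:{G} ∪→ {C,G}; cost 1
[col 3] GVZ: children GZ:{C,G}, V:{A} ∪→ {A,C,G}; cost 1
[col 3] DGPVZ: children DP:{A,G}, GVZ:{A,C,G} ∩→ {A,G}; cost 0
[col 3] DGPRVZ: children DGPVZ:{A,G}, R:{T} ∪→ {A,G,T}; cost 1
[col 4] DP: children D:{G}, P:{C} ∪→ {C,G}; cost 1
[col 4] GZ: children G:{A}, Z:{C} ∪→ {A,C}; cost 1
[col 4] GVZ: children GZ:{A,C}, V:{C} ∩→ {C}; cost 0
[col 4] DGPVZ: children DP:{C,G}, GVZ:{C} ∩→ {C}; cost 0
[col 4] DGPRVZ: children DGPVZ:{C}, R:{A} ∪→ {A,C}; cost 1
[col 5] DP: children D:{T}, P:{A} ∪→ {A,T}; cost 1
[col 5] GZ: children G:{T}, Z:{G} ∪→ {G,T}; cost 1
[col 5] GVZ: children GZ:{G,T}, V:{G} ∩→ {G}; cost 0
[col 5] DGPVZ: children DP:{A,T}, GVZ:{G} ∪→ {A,G,T}; cost 1
[col 5] DGPRVZ: children DGPVZ:{A,G,T}, R:{G} ∩→ {G}; cost 0
[col 6] DP: children D:{A}, P:{A} ∩→ {A}; cost 0
[col 6] GZ: children G:{G}, Z:{G} ∩→ {G}; cost 0
[col 6] GVZ: children GZ:{G}, V:{A} ∪→ {A,G}; cost 1
[col 6] DGPVZ: children DP:{A}, GVZ:{A,G} ∩→ {A}; cost 0
[col 6] DGPRVZ: children DGPVZ:{A}, R:{G} ∪→ {A,G}; cost 1
per-site changes: [3, 3, 3, 4, 3, 3, 2]; total = 21

21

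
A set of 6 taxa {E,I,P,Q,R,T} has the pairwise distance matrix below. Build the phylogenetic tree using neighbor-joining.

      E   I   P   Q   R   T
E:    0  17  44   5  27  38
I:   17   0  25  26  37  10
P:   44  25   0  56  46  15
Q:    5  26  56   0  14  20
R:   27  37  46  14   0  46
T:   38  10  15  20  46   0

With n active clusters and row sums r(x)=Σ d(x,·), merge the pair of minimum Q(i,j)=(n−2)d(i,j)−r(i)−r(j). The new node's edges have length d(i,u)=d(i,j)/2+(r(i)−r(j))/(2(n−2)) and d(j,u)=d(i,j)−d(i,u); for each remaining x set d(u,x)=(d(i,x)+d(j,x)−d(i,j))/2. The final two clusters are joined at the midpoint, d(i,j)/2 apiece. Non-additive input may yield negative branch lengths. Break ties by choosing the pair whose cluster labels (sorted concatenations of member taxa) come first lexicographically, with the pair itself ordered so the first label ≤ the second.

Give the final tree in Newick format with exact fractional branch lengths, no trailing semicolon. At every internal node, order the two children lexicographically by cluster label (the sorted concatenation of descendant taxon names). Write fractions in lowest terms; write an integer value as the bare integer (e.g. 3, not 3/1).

(((E:33/8,(I:5/4,(P:117/8,T:3/8):35/4):129/8):39/8,Q:-7/8):119/16,R:119/16)

iteration 1: select P,T (d=15, Q=-255); attach at lengths (117/8, 3/8); label the merged cluster PT
  updated: d(E,PT)=67/2, d(I,PT)=10, d(PT,Q)=61/2, d(PT,R)=77/2
iteration 2: select I,PT (d=10, Q=-345/2); attach at lengths (5/4, 35/4); label the merged cluster IPT
  updated: d(E,IPT)=81/4, d(IPT,Q)=93/4, d(IPT,R)=131/4
iteration 3: select E,IPT (d=81/4, Q=-88); attach at lengths (33/8, 129/8); label the merged cluster EIPT
  updated: d(EIPT,Q)=4, d(EIPT,R)=79/4
iteration 4: select EIPT,Q (d=4, Q=-151/4); attach at lengths (39/8, -7/8); label the merged cluster EIPQT
  updated: d(EIPQT,R)=119/8
iteration 5: select EIPQT,R (d=119/8); attach at lengths (119/16, 119/16); label the merged cluster EIPQRT
final tree: (((E:33/8,(I:5/4,(P:117/8,T:3/8):35/4):129/8):39/8,Q:-7/8):119/16,R:119/16)
total length: 513/8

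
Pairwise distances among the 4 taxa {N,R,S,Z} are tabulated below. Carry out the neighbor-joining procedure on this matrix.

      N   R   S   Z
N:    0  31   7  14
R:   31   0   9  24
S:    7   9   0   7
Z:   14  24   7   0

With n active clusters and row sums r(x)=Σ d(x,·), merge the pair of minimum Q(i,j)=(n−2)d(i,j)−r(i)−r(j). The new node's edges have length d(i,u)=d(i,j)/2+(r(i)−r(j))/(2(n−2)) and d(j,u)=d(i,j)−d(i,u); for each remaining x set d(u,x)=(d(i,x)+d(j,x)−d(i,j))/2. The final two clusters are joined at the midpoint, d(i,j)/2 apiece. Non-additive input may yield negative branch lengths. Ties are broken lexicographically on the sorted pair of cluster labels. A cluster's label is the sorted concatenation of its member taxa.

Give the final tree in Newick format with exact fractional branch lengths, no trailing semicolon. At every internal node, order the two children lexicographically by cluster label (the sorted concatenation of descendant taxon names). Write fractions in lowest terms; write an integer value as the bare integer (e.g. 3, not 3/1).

step 1: merge (N,Z) at d=14, Q=-69; branch lengths N→35/4, Z→21/4; new cluster NZ
  updated: d(NZ,R)=41/2, d(NZ,S)=0
step 2: merge (NZ,R) at d=41/2, Q=-59/2; branch lengths NZ→23/4, R→59/4; new cluster NRZ
  updated: d(NRZ,S)=-23/4
step 3: merge (NRZ,S) at d=-23/4; branch lengths NRZ→-23/8, S→-23/8; new cluster NRSZ
final tree: (((N:35/4,Z:21/4):23/4,R:59/4):-23/8,S:-23/8)
total length: 115/4

(((N:35/4,Z:21/4):23/4,R:59/4):-23/8,S:-23/8)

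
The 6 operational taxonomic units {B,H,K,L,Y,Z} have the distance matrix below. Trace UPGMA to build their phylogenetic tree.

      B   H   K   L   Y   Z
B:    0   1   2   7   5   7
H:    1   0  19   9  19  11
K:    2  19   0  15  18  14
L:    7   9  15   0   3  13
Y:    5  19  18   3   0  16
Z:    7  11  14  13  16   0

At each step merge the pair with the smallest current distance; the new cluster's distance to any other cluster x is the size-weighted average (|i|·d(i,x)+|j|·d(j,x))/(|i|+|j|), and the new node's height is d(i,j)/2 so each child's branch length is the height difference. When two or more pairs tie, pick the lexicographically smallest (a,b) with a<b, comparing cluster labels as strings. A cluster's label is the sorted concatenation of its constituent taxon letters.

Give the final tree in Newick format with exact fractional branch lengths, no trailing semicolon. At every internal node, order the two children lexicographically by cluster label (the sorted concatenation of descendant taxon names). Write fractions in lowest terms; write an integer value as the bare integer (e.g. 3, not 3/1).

iteration 1: select B,H (d=1); attach at lengths (1/2, 1/2); label the merged cluster BH
  updated: d(BH,K)=21/2, d(BH,L)=8, d(BH,Y)=12, d(BH,Z)=9
iteration 2: select L,Y (d=3); attach at lengths (3/2, 3/2); label the merged cluster LY
  updated: d(BH,LY)=10, d(K,LY)=33/2, d(LY,Z)=29/2
iteration 3: select BH,Z (d=9); attach at lengths (4, 9/2); label the merged cluster BHZ
  updated: d(BHZ,K)=35/3, d(BHZ,LY)=23/2
iteration 4: select BHZ,LY (d=23/2); attach at lengths (5/4, 17/4); label the merged cluster BHLYZ
  updated: d(BHLYZ,K)=68/5
iteration 5: select BHLYZ,K (d=68/5); attach at lengths (21/20, 34/5); label the merged cluster BHKLYZ
final tree: ((((B:1/2,H:1/2):4,Z:9/2):5/4,(L:3/2,Y:3/2):17/4):21/20,K:34/5)
total length: 517/20

((((B:1/2,H:1/2):4,Z:9/2):5/4,(L:3/2,Y:3/2):17/4):21/20,K:34/5)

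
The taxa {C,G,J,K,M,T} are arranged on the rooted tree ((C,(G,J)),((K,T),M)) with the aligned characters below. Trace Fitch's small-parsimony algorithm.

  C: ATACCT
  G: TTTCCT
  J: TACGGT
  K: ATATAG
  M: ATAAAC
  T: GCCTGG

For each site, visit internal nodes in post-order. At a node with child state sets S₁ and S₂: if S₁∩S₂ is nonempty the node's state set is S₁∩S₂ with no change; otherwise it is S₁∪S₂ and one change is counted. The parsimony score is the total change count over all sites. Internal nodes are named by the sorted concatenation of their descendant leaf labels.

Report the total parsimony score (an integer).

GJ@0: {T} ∩ {T} = {T} (intersection, +0)
CGJ@0: {A} ∪ {T} = {A,T} (union, +1)
KT@0: {A} ∪ {G} = {A,G} (union, +1)
KMT@0: {A,G} ∩ {A} = {A} (intersection, +0)
CGJKMT@0: {A,T} ∩ {A} = {A} (intersection, +0)
GJ@1: {T} ∪ {A} = {A,T} (union, +1)
CGJ@1: {T} ∩ {A,T} = {T} (intersection, +0)
KT@1: {T} ∪ {C} = {C,T} (union, +1)
KMT@1: {C,T} ∩ {T} = {T} (intersection, +0)
CGJKMT@1: {T} ∩ {T} = {T} (intersection, +0)
GJ@2: {T} ∪ {C} = {C,T} (union, +1)
CGJ@2: {A} ∪ {C,T} = {A,C,T} (union, +1)
KT@2: {A} ∪ {C} = {A,C} (union, +1)
KMT@2: {A,C} ∩ {A} = {A} (intersection, +0)
CGJKMT@2: {A,C,T} ∩ {A} = {A} (intersection, +0)
GJ@3: {C} ∪ {G} = {C,G} (union, +1)
CGJ@3: {C} ∩ {C,G} = {C} (intersection, +0)
KT@3: {T} ∩ {T} = {T} (intersection, +0)
KMT@3: {T} ∪ {A} = {A,T} (union, +1)
CGJKMT@3: {C} ∪ {A,T} = {A,C,T} (union, +1)
GJ@4: {C} ∪ {G} = {C,G} (union, +1)
CGJ@4: {C} ∩ {C,G} = {C} (intersection, +0)
KT@4: {A} ∪ {G} = {A,G} (union, +1)
KMT@4: {A,G} ∩ {A} = {A} (intersection, +0)
CGJKMT@4: {C} ∪ {A} = {A,C} (union, +1)
GJ@5: {T} ∩ {T} = {T} (intersection, +0)
CGJ@5: {T} ∩ {T} = {T} (intersection, +0)
KT@5: {G} ∩ {G} = {G} (intersection, +0)
KMT@5: {G} ∪ {C} = {C,G} (union, +1)
CGJKMT@5: {T} ∪ {C,G} = {C,G,T} (union, +1)
per-site changes: [2, 2, 3, 3, 3, 2]; total = 15

15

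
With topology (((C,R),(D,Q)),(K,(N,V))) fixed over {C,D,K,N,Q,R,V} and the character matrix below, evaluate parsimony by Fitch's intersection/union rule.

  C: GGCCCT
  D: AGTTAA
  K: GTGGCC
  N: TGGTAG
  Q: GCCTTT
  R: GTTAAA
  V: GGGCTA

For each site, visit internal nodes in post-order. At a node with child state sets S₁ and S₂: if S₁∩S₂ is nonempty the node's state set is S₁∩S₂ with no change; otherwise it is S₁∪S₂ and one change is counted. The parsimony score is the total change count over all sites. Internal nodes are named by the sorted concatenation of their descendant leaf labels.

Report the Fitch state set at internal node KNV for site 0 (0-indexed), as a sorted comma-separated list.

site 0, node CR: C={G} ∩ R={G} → {G} (+0)
site 0, node DQ: D={A} ∪ Q={G} → {A,G} (+1)
site 0, node CDQR: CR={G} ∩ DQ={A,G} → {G} (+0)
site 0, node NV: N={T} ∪ V={G} → {G,T} (+1)
site 0, node KNV: K={G} ∩ NV={G,T} → {G} (+0)
site 0, node CDKNQRV: CDQR={G} ∩ KNV={G} → {G} (+0)
site 1, node CR: C={G} ∪ R={T} → {G,T} (+1)
site 1, node DQ: D={G} ∪ Q={C} → {C,G} (+1)
site 1, node CDQR: CR={G,T} ∩ DQ={C,G} → {G} (+0)
site 1, node NV: N={G} ∩ V={G} → {G} (+0)
site 1, node KNV: K={T} ∪ NV={G} → {G,T} (+1)
site 1, node CDKNQRV: CDQR={G} ∩ KNV={G,T} → {G} (+0)
site 2, node CR: C={C} ∪ R={T} → {C,T} (+1)
site 2, node DQ: D={T} ∪ Q={C} → {C,T} (+1)
site 2, node CDQR: CR={C,T} ∩ DQ={C,T} → {C,T} (+0)
site 2, node NV: N={G} ∩ V={G} → {G} (+0)
site 2, node KNV: K={G} ∩ NV={G} → {G} (+0)
site 2, node CDKNQRV: CDQR={C,T} ∪ KNV={G} → {C,G,T} (+1)
site 3, node CR: C={C} ∪ R={A} → {A,C} (+1)
site 3, node DQ: D={T} ∩ Q={T} → {T} (+0)
site 3, node CDQR: CR={A,C} ∪ DQ={T} → {A,C,T} (+1)
site 3, node NV: N={T} ∪ V={C} → {C,T} (+1)
site 3, node KNV: K={G} ∪ NV={C,T} → {C,G,T} (+1)
site 3, node CDKNQRV: CDQR={A,C,T} ∩ KNV={C,G,T} → {C,T} (+0)
site 4, node CR: C={C} ∪ R={A} → {A,C} (+1)
site 4, node DQ: D={A} ∪ Q={T} → {A,T} (+1)
site 4, node CDQR: CR={A,C} ∩ DQ={A,T} → {A} (+0)
site 4, node NV: N={A} ∪ V={T} → {A,T} (+1)
site 4, node KNV: K={C} ∪ NV={A,T} → {A,C,T} (+1)
site 4, node CDKNQRV: CDQR={A} ∩ KNV={A,C,T} → {A} (+0)
site 5, node CR: C={T} ∪ R={A} → {A,T} (+1)
site 5, node DQ: D={A} ∪ Q={T} → {A,T} (+1)
site 5, node CDQR: CR={A,T} ∩ DQ={A,T} → {A,T} (+0)
site 5, node NV: N={G} ∪ V={A} → {A,G} (+1)
site 5, node KNV: K={C} ∪ NV={A,G} → {A,C,G} (+1)
site 5, node CDKNQRV: CDQR={A,T} ∩ KNV={A,C,G} → {A} (+0)
per-site changes: [2, 3, 3, 4, 4, 4]; total = 20

G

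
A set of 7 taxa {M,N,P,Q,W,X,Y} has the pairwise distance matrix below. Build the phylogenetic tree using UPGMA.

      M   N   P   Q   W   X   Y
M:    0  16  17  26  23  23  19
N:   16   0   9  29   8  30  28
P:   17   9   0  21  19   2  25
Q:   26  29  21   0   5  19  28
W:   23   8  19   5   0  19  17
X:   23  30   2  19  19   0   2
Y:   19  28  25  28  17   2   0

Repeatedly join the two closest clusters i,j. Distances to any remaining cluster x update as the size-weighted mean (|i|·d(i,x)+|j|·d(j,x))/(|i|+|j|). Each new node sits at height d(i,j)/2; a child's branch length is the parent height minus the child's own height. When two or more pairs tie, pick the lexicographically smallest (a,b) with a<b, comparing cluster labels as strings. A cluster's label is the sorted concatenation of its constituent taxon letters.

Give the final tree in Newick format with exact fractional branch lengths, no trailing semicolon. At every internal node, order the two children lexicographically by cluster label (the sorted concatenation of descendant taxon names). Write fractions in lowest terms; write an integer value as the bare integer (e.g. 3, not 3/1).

((M:8,N:8):13/5,(((P:1,X:1):23/4,Y:27/4):7/2,(Q:5/2,W:5/2):31/4):7/20)

iteration 1: select P,X (d=2); attach at lengths (1, 1); label the merged cluster PX
  updated: d(M,PX)=20, d(N,PX)=39/2, d(PX,Q)=20, d(PX,W)=19, d(PX,Y)=27/2
iteration 2: select Q,W (d=5); attach at lengths (5/2, 5/2); label the merged cluster QW
  updated: d(M,QW)=49/2, d(N,QW)=37/2, d(PX,QW)=39/2, d(QW,Y)=45/2
iteration 3: select PX,Y (d=27/2); attach at lengths (23/4, 27/4); label the merged cluster PXY
  updated: d(M,PXY)=59/3, d(N,PXY)=67/3, d(PXY,QW)=41/2
iteration 4: select M,N (d=16); attach at lengths (8, 8); label the merged cluster MN
  updated: d(MN,PXY)=21, d(MN,QW)=43/2
iteration 5: select PXY,QW (d=41/2); attach at lengths (7/2, 31/4); label the merged cluster PQWXY
  updated: d(MN,PQWXY)=106/5
iteration 6: select MN,PQWXY (d=106/5); attach at lengths (13/5, 7/20); label the merged cluster MNPQWXY
final tree: ((M:8,N:8):13/5,(((P:1,X:1):23/4,Y:27/4):7/2,(Q:5/2,W:5/2):31/4):7/20)
total length: 497/10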